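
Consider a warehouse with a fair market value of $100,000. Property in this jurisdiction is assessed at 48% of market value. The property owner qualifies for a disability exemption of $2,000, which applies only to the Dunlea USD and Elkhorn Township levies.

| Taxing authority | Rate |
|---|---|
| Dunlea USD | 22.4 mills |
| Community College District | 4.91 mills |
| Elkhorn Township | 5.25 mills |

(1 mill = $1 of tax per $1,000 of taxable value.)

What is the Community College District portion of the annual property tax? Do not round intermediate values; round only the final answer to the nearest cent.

Assessed value = $100,000 × 0.48 = $48,000
Community College District taxable value = $48,000 (exemption does not apply)
Community College District levy = $48,000 × 0.00491 = $235.68

$235.68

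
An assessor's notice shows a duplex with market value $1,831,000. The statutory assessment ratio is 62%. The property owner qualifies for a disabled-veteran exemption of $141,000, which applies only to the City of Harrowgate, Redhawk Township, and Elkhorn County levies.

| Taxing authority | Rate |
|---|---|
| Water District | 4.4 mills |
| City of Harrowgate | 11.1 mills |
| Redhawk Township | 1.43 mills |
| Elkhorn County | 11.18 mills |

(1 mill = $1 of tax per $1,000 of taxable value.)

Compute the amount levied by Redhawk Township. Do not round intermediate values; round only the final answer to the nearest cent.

Assessed value = $1,831,000 × 0.62 = $1,135,220
Redhawk Township taxable value = $1,135,220 − $141,000 = $994,220
Redhawk Township levy = $994,220 × 0.00143 = $1,421.7346

$1,421.73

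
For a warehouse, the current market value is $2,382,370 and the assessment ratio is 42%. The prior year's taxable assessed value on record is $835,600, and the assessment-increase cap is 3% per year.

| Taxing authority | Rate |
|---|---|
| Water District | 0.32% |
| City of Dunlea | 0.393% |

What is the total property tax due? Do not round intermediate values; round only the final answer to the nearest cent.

$6,136.56

Uncapped assessed value = $2,382,370 × 0.42 = $1,000,595.4
Cap limit = $835,600 × 1.03 = $860,668
Taxable assessed value = min($1,000,595.4, $860,668) = $860,668 (cap binds)
Water District: $860,668 × 0.0032 = $2,754.1376
City of Dunlea: $860,668 × 0.00393 = $3,382.42524
Total = $6,136.56284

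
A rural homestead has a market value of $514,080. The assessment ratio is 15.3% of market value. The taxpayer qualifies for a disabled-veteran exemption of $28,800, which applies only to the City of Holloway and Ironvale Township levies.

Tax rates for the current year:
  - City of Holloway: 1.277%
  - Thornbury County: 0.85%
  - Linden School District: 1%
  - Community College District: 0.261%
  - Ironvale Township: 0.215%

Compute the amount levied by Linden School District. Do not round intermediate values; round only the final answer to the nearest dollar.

Assessed value = $514,080 × 0.153 = $78,654.24
Linden School District taxable value = $78,654.24 (exemption does not apply)
Linden School District levy = $78,654.24 × 0.01 = $786.5424

$787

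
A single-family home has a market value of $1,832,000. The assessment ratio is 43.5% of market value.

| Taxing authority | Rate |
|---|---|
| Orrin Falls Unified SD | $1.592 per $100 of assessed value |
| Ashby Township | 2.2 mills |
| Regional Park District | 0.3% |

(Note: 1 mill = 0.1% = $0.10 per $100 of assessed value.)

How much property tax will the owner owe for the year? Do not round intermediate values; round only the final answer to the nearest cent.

Assessed value = $1,832,000 × 0.435 = $796,920
Orrin Falls Unified SD: $796,920 × 0.01592 = $12,686.9664
Ashby Township: $796,920 × 0.0022 = $1,753.224
Regional Park District: $796,920 × 0.003 = $2,390.76
Total = $16,830.9504

$16,830.95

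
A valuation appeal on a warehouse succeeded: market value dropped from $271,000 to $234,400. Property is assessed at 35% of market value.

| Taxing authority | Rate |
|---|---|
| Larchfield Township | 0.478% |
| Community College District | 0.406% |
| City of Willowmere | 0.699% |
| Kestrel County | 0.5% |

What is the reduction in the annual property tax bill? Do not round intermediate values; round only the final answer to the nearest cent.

Old assessed value = $271,000 × 0.35 = $94,850
New assessed value = $234,400 × 0.35 = $82,040
Combined rate = 0.00478 + 0.00406 + 0.00699 + 0.005 = 0.02083
Old tax = $94,850 × 0.02083 = $1,975.7255
New tax = $82,040 × 0.02083 = $1,708.8932
Reduction = $1,975.7255 − $1,708.8932 = $266.8323

$266.83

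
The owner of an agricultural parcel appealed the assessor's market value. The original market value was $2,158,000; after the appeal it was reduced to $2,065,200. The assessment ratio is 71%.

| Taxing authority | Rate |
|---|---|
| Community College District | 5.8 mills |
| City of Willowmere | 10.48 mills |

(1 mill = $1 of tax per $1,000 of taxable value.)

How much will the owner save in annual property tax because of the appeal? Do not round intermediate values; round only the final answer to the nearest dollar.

$1,073

Old assessed value = $2,158,000 × 0.71 = $1,532,180
New assessed value = $2,065,200 × 0.71 = $1,466,292
Combined rate = 0.0058 + 0.01048 = 0.01628
Old tax = $1,532,180 × 0.01628 = $24,943.8904
New tax = $1,466,292 × 0.01628 = $23,871.23376
Reduction = $24,943.8904 − $23,871.23376 = $1,072.65664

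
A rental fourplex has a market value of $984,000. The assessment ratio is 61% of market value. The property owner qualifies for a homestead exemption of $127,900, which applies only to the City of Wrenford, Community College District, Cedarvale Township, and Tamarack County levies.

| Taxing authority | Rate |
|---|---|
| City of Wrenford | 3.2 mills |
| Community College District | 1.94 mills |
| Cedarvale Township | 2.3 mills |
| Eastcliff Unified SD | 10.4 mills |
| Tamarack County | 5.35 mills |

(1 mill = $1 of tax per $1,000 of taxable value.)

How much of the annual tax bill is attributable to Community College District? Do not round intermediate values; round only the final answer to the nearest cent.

Assessed value = $984,000 × 0.61 = $600,240
Community College District taxable value = $600,240 − $127,900 = $472,340
Community College District levy = $472,340 × 0.00194 = $916.3396

$916.34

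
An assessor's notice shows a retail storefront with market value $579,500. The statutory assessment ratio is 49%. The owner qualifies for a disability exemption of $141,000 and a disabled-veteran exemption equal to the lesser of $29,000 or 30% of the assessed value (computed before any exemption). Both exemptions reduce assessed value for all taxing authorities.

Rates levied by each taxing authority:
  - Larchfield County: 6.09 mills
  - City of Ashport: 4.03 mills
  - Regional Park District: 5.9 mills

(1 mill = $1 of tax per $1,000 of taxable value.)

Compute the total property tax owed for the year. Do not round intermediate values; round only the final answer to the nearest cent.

Assessed value = $579,500 × 0.49 = $283,955
Disabled-veteran exemption = min($29,000, 30% × $283,955) = min($29,000, $85,186.5) = $29,000 (dollar cap binds)
Taxable value = $283,955 − $141,000 − $29,000 = $113,955
Larchfield County: $113,955 × 0.00609 = $693.98595
City of Ashport: $113,955 × 0.00403 = $459.23865
Regional Park District: $113,955 × 0.0059 = $672.3345
Total = $1,825.5591

$1,825.56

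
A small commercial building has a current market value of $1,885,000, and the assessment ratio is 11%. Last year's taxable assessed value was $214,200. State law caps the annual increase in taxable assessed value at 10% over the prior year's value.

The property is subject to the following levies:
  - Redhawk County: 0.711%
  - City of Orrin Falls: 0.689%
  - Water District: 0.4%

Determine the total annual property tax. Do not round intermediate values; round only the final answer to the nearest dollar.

$3,732

Uncapped assessed value = $1,885,000 × 0.11 = $207,350
Cap limit = $214,200 × 1.1 = $235,620
Taxable assessed value = min($207,350, $235,620) = $207,350 (cap does not bind)
Redhawk County: $207,350 × 0.00711 = $1,474.2585
City of Orrin Falls: $207,350 × 0.00689 = $1,428.6415
Water District: $207,350 × 0.004 = $829.4
Total = $3,732.3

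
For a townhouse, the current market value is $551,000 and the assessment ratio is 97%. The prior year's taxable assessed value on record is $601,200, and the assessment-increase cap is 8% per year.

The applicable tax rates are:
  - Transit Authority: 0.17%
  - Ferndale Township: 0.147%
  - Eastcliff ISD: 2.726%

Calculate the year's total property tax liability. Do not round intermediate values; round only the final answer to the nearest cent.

Uncapped assessed value = $551,000 × 0.97 = $534,470
Cap limit = $601,200 × 1.08 = $649,296
Taxable assessed value = min($534,470, $649,296) = $534,470 (cap does not bind)
Transit Authority: $534,470 × 0.0017 = $908.599
Ferndale Township: $534,470 × 0.00147 = $785.6709
Eastcliff ISD: $534,470 × 0.02726 = $14,569.6522
Total = $16,263.9221

$16,263.92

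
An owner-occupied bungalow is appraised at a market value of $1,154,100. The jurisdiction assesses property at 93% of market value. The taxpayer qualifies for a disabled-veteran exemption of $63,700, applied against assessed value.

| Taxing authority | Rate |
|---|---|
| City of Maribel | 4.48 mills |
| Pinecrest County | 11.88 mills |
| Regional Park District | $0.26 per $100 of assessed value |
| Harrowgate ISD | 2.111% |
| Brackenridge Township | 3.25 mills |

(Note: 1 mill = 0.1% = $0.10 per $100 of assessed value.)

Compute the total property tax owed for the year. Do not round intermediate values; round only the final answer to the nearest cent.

$43,736.44

Assessed value = $1,154,100 × 0.93 = $1,073,313
Taxable value = $1,073,313 − $63,700 = $1,009,613
City of Maribel: $1,009,613 × 0.00448 = $4,523.06624
Pinecrest County: $1,009,613 × 0.01188 = $11,994.20244
Regional Park District: $1,009,613 × 0.0026 = $2,624.9938
Harrowgate ISD: $1,009,613 × 0.02111 = $21,312.93043
Brackenridge Township: $1,009,613 × 0.00325 = $3,281.24225
Total = $43,736.43516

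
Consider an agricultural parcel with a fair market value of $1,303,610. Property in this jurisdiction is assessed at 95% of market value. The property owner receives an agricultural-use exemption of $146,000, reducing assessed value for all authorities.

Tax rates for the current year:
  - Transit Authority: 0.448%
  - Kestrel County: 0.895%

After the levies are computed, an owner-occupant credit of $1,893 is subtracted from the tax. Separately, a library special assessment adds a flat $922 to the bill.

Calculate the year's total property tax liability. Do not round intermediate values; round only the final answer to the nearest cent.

$13,700.33

Assessed value = $1,303,610 × 0.95 = $1,238,429.5
Taxable value = $1,238,429.5 − $146,000 = $1,092,429.5
Transit Authority: $1,092,429.5 × 0.00448 = $4,894.08416
Kestrel County: $1,092,429.5 × 0.00895 = $9,777.244025
Levies subtotal = $14,671.328185
After credit = $14,671.328185 − $1,893 = $12,778.328185
Total = $12,778.328185 + $922 = $13,700.328185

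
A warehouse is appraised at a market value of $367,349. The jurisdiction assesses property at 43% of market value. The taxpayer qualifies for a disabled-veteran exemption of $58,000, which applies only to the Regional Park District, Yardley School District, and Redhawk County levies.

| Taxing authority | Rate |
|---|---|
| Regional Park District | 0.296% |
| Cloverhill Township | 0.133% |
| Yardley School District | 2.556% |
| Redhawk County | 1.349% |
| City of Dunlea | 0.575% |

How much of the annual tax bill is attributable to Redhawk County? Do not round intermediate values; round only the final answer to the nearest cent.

Assessed value = $367,349 × 0.43 = $157,960.07
Redhawk County taxable value = $157,960.07 − $58,000 = $99,960.07
Redhawk County levy = $99,960.07 × 0.01349 = $1,348.4613443

$1,348.46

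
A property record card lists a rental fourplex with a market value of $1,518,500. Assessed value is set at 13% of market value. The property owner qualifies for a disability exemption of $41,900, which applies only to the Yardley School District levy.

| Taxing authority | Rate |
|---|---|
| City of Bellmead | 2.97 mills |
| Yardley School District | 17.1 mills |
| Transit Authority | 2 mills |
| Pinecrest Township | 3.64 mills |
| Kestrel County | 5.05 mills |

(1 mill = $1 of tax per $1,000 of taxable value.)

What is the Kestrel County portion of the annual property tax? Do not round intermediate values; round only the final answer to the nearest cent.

$996.90

Assessed value = $1,518,500 × 0.13 = $197,405
Kestrel County taxable value = $197,405 (exemption does not apply)
Kestrel County levy = $197,405 × 0.00505 = $996.89525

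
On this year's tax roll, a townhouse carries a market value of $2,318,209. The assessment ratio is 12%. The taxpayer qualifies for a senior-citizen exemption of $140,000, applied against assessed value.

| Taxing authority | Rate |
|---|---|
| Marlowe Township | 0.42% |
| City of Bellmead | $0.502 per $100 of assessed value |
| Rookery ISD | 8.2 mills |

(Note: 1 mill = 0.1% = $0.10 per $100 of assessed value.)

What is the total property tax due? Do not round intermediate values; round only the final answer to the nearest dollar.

$2,407

Assessed value = $2,318,209 × 0.12 = $278,185.08
Taxable value = $278,185.08 − $140,000 = $138,185.08
Marlowe Township: $138,185.08 × 0.0042 = $580.377336
City of Bellmead: $138,185.08 × 0.00502 = $693.6891016
Rookery ISD: $138,185.08 × 0.0082 = $1,133.117656
Total = $2,407.1840936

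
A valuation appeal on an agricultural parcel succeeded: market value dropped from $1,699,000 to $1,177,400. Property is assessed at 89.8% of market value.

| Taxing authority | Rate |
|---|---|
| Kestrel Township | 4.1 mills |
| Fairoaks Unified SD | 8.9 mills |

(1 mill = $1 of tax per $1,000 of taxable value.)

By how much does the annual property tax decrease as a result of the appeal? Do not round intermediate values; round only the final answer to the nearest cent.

$6,089.16

Old assessed value = $1,699,000 × 0.898 = $1,525,702
New assessed value = $1,177,400 × 0.898 = $1,057,305.2
Combined rate = 0.0041 + 0.0089 = 0.013
Old tax = $1,525,702 × 0.013 = $19,834.126
New tax = $1,057,305.2 × 0.013 = $13,744.9676
Reduction = $19,834.126 − $13,744.9676 = $6,089.1584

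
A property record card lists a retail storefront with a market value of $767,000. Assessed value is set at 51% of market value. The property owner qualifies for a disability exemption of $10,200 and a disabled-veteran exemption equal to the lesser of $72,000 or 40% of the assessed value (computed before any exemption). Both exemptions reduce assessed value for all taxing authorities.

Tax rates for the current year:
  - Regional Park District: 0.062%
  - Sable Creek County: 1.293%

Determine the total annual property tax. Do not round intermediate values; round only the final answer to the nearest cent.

$4,186.54

Assessed value = $767,000 × 0.51 = $391,170
Disabled-veteran exemption = min($72,000, 40% × $391,170) = min($72,000, $156,468) = $72,000 (dollar cap binds)
Taxable value = $391,170 − $10,200 − $72,000 = $308,970
Regional Park District: $308,970 × 0.00062 = $191.5614
Sable Creek County: $308,970 × 0.01293 = $3,994.9821
Total = $4,186.5435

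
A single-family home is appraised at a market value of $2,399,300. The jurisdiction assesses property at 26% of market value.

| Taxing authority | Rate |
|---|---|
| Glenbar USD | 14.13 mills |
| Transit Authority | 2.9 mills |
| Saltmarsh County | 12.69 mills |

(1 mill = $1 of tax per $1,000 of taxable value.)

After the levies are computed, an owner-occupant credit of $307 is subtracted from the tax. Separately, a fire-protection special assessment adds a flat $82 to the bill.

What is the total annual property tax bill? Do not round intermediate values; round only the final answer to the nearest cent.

$18,314.87

Assessed value = $2,399,300 × 0.26 = $623,818
Glenbar USD: $623,818 × 0.01413 = $8,814.54834
Transit Authority: $623,818 × 0.0029 = $1,809.0722
Saltmarsh County: $623,818 × 0.01269 = $7,916.25042
Levies subtotal = $18,539.87096
After credit = $18,539.87096 − $307 = $18,232.87096
Total = $18,232.87096 + $82 = $18,314.87096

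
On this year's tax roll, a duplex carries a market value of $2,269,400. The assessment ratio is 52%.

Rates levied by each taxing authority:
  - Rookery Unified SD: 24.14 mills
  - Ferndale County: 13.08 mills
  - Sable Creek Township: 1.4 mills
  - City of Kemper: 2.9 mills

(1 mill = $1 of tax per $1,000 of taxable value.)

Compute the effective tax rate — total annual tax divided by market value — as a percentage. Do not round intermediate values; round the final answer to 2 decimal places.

2.16%

Assessed value = $2,269,400 × 0.52 = $1,180,088
Rookery Unified SD: $1,180,088 × 0.02414 = $28,487.32432
Ferndale County: $1,180,088 × 0.01308 = $15,435.55104
Sable Creek Township: $1,180,088 × 0.0014 = $1,652.1232
City of Kemper: $1,180,088 × 0.0029 = $3,422.2552
Total tax = $48,997.25376
Effective rate = $48,997.25376 ÷ $2,269,400 = 2.16% of market value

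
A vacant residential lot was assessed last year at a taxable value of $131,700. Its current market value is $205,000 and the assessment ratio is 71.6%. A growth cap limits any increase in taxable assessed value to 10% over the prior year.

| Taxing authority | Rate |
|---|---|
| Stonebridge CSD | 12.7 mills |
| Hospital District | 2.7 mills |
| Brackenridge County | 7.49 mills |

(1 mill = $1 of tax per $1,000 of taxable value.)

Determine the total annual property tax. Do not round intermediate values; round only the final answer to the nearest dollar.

$3,316

Uncapped assessed value = $205,000 × 0.716 = $146,780
Cap limit = $131,700 × 1.1 = $144,870
Taxable assessed value = min($146,780, $144,870) = $144,870 (cap binds)
Stonebridge CSD: $144,870 × 0.0127 = $1,839.849
Hospital District: $144,870 × 0.0027 = $391.149
Brackenridge County: $144,870 × 0.00749 = $1,085.0763
Total = $3,316.0743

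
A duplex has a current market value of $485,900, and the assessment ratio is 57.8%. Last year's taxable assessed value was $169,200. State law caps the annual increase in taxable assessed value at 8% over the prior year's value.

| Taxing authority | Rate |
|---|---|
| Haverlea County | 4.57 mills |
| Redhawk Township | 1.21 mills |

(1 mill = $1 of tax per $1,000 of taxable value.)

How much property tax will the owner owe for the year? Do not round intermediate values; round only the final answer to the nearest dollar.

Uncapped assessed value = $485,900 × 0.578 = $280,850.2
Cap limit = $169,200 × 1.08 = $182,736
Taxable assessed value = min($280,850.2, $182,736) = $182,736 (cap binds)
Haverlea County: $182,736 × 0.00457 = $835.10352
Redhawk Township: $182,736 × 0.00121 = $221.11056
Total = $1,056.21408

$1,056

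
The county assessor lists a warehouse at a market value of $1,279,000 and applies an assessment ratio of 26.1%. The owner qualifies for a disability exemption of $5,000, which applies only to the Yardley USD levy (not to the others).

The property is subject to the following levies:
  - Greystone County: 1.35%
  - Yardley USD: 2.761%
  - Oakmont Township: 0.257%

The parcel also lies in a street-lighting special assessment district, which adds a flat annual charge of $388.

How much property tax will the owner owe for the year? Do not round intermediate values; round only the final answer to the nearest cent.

Assessed value = $1,279,000 × 0.261 = $333,819
Greystone County: $333,819 × 0.0135 = $4,506.5565
Yardley USD: ($333,819 − $5,000) × 0.02761 = $328,819 × 0.02761 = $9,078.69259
Oakmont Township: $333,819 × 0.00257 = $857.91483
Levies subtotal = $14,443.16392
Total = $14,443.16392 + $388 = $14,831.16392

$14,831.16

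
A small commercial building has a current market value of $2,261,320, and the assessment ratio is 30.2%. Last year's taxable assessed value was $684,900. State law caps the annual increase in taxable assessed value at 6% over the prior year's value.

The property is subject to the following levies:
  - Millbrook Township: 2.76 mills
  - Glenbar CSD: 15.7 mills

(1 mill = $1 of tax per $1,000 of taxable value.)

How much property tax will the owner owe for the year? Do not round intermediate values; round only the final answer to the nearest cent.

Uncapped assessed value = $2,261,320 × 0.302 = $682,918.64
Cap limit = $684,900 × 1.06 = $725,994
Taxable assessed value = min($682,918.64, $725,994) = $682,918.64 (cap does not bind)
Millbrook Township: $682,918.64 × 0.00276 = $1,884.8554464
Glenbar CSD: $682,918.64 × 0.0157 = $10,721.822648
Total = $12,606.6780944

$12,606.68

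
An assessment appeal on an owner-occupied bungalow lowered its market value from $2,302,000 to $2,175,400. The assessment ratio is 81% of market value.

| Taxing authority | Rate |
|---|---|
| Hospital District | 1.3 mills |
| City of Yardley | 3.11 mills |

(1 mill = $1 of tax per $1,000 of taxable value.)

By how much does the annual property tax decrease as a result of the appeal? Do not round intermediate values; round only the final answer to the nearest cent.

$452.23

Old assessed value = $2,302,000 × 0.81 = $1,864,620
New assessed value = $2,175,400 × 0.81 = $1,762,074
Combined rate = 0.0013 + 0.00311 = 0.00441
Old tax = $1,864,620 × 0.00441 = $8,222.9742
New tax = $1,762,074 × 0.00441 = $7,770.74634
Reduction = $8,222.9742 − $7,770.74634 = $452.22786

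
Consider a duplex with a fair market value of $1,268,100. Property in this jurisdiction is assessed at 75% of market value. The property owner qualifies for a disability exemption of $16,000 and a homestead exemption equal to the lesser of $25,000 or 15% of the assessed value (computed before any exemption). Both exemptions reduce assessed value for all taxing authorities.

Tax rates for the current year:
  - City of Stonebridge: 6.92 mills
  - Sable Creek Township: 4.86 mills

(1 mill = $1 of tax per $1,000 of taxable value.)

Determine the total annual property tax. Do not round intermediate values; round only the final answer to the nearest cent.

Assessed value = $1,268,100 × 0.75 = $951,075
Homestead exemption = min($25,000, 15% × $951,075) = min($25,000, $142,661.25) = $25,000 (dollar cap binds)
Taxable value = $951,075 − $16,000 − $25,000 = $910,075
City of Stonebridge: $910,075 × 0.00692 = $6,297.719
Sable Creek Township: $910,075 × 0.00486 = $4,422.9645
Total = $10,720.6835

$10,720.68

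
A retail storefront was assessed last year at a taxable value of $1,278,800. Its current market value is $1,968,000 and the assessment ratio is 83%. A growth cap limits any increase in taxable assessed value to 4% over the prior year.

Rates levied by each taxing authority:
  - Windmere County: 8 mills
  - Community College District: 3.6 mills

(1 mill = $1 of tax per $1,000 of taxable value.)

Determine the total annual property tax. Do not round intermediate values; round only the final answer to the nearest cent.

Uncapped assessed value = $1,968,000 × 0.83 = $1,633,440
Cap limit = $1,278,800 × 1.04 = $1,329,952
Taxable assessed value = min($1,633,440, $1,329,952) = $1,329,952 (cap binds)
Windmere County: $1,329,952 × 0.008 = $10,639.616
Community College District: $1,329,952 × 0.0036 = $4,787.8272
Total = $15,427.4432

$15,427.44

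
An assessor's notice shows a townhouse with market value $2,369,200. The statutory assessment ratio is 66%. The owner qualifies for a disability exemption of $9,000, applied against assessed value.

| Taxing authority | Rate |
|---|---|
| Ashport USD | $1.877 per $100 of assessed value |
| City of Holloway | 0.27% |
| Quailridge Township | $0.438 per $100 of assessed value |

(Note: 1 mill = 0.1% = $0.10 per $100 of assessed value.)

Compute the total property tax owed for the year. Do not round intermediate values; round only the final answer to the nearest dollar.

$40,188

Assessed value = $2,369,200 × 0.66 = $1,563,672
Taxable value = $1,563,672 − $9,000 = $1,554,672
Ashport USD: $1,554,672 × 0.01877 = $29,181.19344
City of Holloway: $1,554,672 × 0.0027 = $4,197.6144
Quailridge Township: $1,554,672 × 0.00438 = $6,809.46336
Total = $40,188.2712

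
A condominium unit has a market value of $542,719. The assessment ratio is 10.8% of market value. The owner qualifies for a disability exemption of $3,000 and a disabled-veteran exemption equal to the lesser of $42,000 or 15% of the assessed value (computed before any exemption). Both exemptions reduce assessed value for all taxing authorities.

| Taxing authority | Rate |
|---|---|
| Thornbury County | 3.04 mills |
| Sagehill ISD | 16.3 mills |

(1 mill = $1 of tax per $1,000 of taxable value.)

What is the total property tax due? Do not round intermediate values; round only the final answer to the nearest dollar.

$906

Assessed value = $542,719 × 0.108 = $58,613.652
Disabled-veteran exemption = min($42,000, 15% × $58,613.652) = min($42,000, $8,792.0478) = $8,792.0478 (percentage binds)
Taxable value = $58,613.652 − $3,000 − $8,792.0478 = $46,821.6042
Thornbury County: $46,821.6042 × 0.00304 = $142.337676768
Sagehill ISD: $46,821.6042 × 0.0163 = $763.19214846
Total = $905.529825228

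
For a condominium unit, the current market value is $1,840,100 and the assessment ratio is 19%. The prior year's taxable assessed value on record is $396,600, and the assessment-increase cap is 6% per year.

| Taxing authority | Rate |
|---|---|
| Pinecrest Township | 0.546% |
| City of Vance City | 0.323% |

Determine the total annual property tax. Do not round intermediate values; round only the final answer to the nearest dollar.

$3,038

Uncapped assessed value = $1,840,100 × 0.19 = $349,619
Cap limit = $396,600 × 1.06 = $420,396
Taxable assessed value = min($349,619, $420,396) = $349,619 (cap does not bind)
Pinecrest Township: $349,619 × 0.00546 = $1,908.91974
City of Vance City: $349,619 × 0.00323 = $1,129.26937
Total = $3,038.18911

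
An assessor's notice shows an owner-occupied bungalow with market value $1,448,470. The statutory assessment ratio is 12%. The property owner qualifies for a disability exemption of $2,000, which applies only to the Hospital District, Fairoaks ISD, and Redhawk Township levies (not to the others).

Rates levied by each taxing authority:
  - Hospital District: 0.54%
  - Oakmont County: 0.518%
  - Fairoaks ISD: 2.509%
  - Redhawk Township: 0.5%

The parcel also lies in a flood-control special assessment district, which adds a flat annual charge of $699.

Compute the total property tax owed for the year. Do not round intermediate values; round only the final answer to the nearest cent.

$7,697.13

Assessed value = $1,448,470 × 0.12 = $173,816.4
Hospital District: ($173,816.4 − $2,000) × 0.0054 = $171,816.4 × 0.0054 = $927.80856
Oakmont County: $173,816.4 × 0.00518 = $900.368952
Fairoaks ISD: ($173,816.4 − $2,000) × 0.02509 = $171,816.4 × 0.02509 = $4,310.873476
Redhawk Township: ($173,816.4 − $2,000) × 0.005 = $171,816.4 × 0.005 = $859.082
Levies subtotal = $6,998.132988
Total = $6,998.132988 + $699 = $7,697.132988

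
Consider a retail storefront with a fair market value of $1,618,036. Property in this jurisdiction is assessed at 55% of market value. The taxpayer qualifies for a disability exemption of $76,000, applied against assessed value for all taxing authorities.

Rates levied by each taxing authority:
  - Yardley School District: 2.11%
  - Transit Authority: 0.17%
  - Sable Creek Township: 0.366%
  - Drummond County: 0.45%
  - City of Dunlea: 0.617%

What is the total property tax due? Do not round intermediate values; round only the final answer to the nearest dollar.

$30,221

Assessed value = $1,618,036 × 0.55 = $889,919.8
Taxable value = $889,919.8 − $76,000 = $813,919.8
Yardley School District: $813,919.8 × 0.0211 = $17,173.70778
Transit Authority: $813,919.8 × 0.0017 = $1,383.66366
Sable Creek Township: $813,919.8 × 0.00366 = $2,978.946468
Drummond County: $813,919.8 × 0.0045 = $3,662.6391
City of Dunlea: $813,919.8 × 0.00617 = $5,021.885166
Total = $17,173.70778 + $1,383.66366 + $2,978.946468 + $3,662.6391 + $5,021.885166 = $30,220.842174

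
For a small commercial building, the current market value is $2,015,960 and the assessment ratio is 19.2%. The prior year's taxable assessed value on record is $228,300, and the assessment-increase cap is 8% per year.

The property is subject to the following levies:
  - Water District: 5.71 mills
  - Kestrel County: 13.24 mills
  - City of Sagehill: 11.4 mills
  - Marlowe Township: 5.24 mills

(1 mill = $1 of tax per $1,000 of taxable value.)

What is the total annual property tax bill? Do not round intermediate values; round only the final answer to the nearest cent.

$8,775.21

Uncapped assessed value = $2,015,960 × 0.192 = $387,064.32
Cap limit = $228,300 × 1.08 = $246,564
Taxable assessed value = min($387,064.32, $246,564) = $246,564 (cap binds)
Water District: $246,564 × 0.00571 = $1,407.88044
Kestrel County: $246,564 × 0.01324 = $3,264.50736
City of Sagehill: $246,564 × 0.0114 = $2,810.8296
Marlowe Township: $246,564 × 0.00524 = $1,291.99536
Total = $8,775.21276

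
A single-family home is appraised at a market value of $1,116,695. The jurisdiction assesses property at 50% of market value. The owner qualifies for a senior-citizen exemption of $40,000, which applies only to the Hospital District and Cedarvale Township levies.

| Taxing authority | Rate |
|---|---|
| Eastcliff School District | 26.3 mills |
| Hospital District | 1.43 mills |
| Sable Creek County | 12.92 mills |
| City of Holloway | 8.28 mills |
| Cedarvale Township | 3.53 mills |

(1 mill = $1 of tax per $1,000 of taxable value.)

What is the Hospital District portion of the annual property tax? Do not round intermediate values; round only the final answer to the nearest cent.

$741.24

Assessed value = $1,116,695 × 0.5 = $558,347.5
Hospital District taxable value = $558,347.5 − $40,000 = $518,347.5
Hospital District levy = $518,347.5 × 0.00143 = $741.236925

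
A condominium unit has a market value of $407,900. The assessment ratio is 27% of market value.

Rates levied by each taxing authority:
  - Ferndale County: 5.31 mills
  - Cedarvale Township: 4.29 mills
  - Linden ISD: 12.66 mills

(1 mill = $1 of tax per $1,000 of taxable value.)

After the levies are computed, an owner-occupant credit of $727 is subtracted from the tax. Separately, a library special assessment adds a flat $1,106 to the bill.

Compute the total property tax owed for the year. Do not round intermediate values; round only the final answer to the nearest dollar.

$2,831

Assessed value = $407,900 × 0.27 = $110,133
Ferndale County: $110,133 × 0.00531 = $584.80623
Cedarvale Township: $110,133 × 0.00429 = $472.47057
Linden ISD: $110,133 × 0.01266 = $1,394.28378
Levies subtotal = $2,451.56058
After credit = $2,451.56058 − $727 = $1,724.56058
Total = $1,724.56058 + $1,106 = $2,830.56058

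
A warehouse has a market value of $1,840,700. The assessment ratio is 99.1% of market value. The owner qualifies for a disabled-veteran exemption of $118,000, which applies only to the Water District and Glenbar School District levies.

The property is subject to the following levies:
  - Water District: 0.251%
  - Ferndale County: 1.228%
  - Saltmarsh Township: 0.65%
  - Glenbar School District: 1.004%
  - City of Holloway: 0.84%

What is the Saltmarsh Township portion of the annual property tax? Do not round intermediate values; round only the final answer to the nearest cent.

Assessed value = $1,840,700 × 0.991 = $1,824,133.7
Saltmarsh Township taxable value = $1,824,133.7 (exemption does not apply)
Saltmarsh Township levy = $1,824,133.7 × 0.0065 = $11,856.86905

$11,856.87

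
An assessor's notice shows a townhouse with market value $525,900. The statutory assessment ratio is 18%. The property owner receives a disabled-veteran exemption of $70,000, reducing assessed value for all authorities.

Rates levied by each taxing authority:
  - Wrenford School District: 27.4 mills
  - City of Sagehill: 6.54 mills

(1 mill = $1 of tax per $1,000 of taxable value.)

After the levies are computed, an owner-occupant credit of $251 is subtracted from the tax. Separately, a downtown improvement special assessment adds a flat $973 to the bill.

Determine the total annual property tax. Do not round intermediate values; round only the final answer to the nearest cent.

$1,559.03

Assessed value = $525,900 × 0.18 = $94,662
Taxable value = $94,662 − $70,000 = $24,662
Wrenford School District: $24,662 × 0.0274 = $675.7388
City of Sagehill: $24,662 × 0.00654 = $161.28948
Levies subtotal = $837.02828
After credit = $837.02828 − $251 = $586.02828
Total = $586.02828 + $973 = $1,559.02828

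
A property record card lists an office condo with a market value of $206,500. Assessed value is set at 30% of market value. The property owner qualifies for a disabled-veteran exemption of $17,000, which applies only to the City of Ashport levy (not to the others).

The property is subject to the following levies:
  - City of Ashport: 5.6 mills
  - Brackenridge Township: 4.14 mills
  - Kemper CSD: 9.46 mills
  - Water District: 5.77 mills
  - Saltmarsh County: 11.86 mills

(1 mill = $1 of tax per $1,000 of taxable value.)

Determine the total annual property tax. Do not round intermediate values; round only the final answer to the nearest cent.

Assessed value = $206,500 × 0.3 = $61,950
City of Ashport: ($61,950 − $17,000) × 0.0056 = $44,950 × 0.0056 = $251.72
Brackenridge Township: $61,950 × 0.00414 = $256.473
Kemper CSD: $61,950 × 0.00946 = $586.047
Water District: $61,950 × 0.00577 = $357.4515
Saltmarsh County: $61,950 × 0.01186 = $734.727
Total = $2,186.4185

$2,186.42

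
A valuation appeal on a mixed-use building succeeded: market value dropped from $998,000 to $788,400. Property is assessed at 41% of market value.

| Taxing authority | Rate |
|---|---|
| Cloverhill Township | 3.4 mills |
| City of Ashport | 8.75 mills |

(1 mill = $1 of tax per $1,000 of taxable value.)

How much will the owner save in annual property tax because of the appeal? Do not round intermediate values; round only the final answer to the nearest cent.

Old assessed value = $998,000 × 0.41 = $409,180
New assessed value = $788,400 × 0.41 = $323,244
Combined rate = 0.0034 + 0.00875 = 0.01215
Old tax = $409,180 × 0.01215 = $4,971.537
New tax = $323,244 × 0.01215 = $3,927.4146
Reduction = $4,971.537 − $3,927.4146 = $1,044.1224

$1,044.12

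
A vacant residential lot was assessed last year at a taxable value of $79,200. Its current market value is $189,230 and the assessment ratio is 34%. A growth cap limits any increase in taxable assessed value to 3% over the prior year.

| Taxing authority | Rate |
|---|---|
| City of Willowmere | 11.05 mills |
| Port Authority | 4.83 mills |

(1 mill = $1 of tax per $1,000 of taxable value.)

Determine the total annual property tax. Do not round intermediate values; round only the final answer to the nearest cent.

$1,021.69

Uncapped assessed value = $189,230 × 0.34 = $64,338.2
Cap limit = $79,200 × 1.03 = $81,576
Taxable assessed value = min($64,338.2, $81,576) = $64,338.2 (cap does not bind)
City of Willowmere: $64,338.2 × 0.01105 = $710.93711
Port Authority: $64,338.2 × 0.00483 = $310.753506
Total = $1,021.690616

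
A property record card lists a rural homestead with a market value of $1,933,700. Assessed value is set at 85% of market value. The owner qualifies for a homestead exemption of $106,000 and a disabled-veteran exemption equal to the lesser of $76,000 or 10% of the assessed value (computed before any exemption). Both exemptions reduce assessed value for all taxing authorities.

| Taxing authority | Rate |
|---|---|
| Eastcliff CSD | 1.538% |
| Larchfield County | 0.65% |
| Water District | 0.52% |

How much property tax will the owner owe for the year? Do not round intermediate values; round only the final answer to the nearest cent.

$39,581.35

Assessed value = $1,933,700 × 0.85 = $1,643,645
Disabled-veteran exemption = min($76,000, 10% × $1,643,645) = min($76,000, $164,364.5) = $76,000 (dollar cap binds)
Taxable value = $1,643,645 − $106,000 − $76,000 = $1,461,645
Eastcliff CSD: $1,461,645 × 0.01538 = $22,480.1001
Larchfield County: $1,461,645 × 0.0065 = $9,500.6925
Water District: $1,461,645 × 0.0052 = $7,600.554
Total = $39,581.3466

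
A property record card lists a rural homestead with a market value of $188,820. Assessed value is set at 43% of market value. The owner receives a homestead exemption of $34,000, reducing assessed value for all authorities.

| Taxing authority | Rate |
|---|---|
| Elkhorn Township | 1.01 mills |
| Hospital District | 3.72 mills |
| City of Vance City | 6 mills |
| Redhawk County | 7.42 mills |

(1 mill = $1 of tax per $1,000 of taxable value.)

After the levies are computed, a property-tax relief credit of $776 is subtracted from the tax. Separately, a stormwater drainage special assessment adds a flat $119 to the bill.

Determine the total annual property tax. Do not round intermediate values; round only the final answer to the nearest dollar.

$200

Assessed value = $188,820 × 0.43 = $81,192.6
Taxable value = $81,192.6 − $34,000 = $47,192.6
Elkhorn Township: $47,192.6 × 0.00101 = $47.664526
Hospital District: $47,192.6 × 0.00372 = $175.556472
City of Vance City: $47,192.6 × 0.006 = $283.1556
Redhawk County: $47,192.6 × 0.00742 = $350.169092
Levies subtotal = $856.54569
After credit = $856.54569 − $776 = $80.54569
Total = $80.54569 + $119 = $199.54569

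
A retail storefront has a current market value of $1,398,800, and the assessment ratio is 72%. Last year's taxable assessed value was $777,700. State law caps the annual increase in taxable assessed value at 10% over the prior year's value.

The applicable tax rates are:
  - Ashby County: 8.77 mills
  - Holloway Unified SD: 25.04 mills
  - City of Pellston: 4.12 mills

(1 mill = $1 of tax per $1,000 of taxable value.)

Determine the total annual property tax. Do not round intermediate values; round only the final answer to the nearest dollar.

$32,448

Uncapped assessed value = $1,398,800 × 0.72 = $1,007,136
Cap limit = $777,700 × 1.1 = $855,470
Taxable assessed value = min($1,007,136, $855,470) = $855,470 (cap binds)
Ashby County: $855,470 × 0.00877 = $7,502.4719
Holloway Unified SD: $855,470 × 0.02504 = $21,420.9688
City of Pellston: $855,470 × 0.00412 = $3,524.5364
Total = $32,447.9771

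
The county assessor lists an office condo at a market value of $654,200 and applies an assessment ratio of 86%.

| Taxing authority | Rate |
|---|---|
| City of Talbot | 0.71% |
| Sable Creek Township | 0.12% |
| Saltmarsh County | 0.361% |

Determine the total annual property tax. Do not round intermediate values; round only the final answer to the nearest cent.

Assessed value = $654,200 × 0.86 = $562,612
City of Talbot: $562,612 × 0.0071 = $3,994.5452
Sable Creek Township: $562,612 × 0.0012 = $675.1344
Saltmarsh County: $562,612 × 0.00361 = $2,031.02932
Total = $3,994.5452 + $675.1344 + $2,031.02932 = $6,700.70892

$6,700.71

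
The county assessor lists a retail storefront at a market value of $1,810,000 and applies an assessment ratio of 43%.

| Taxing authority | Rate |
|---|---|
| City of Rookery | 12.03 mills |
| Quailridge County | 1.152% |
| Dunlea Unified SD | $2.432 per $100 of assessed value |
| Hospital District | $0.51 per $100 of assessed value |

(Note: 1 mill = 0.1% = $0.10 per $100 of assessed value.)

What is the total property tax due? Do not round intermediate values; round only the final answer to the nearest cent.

Assessed value = $1,810,000 × 0.43 = $778,300
City of Rookery: $778,300 × 0.01203 = $9,362.949
Quailridge County: $778,300 × 0.01152 = $8,966.016
Dunlea Unified SD: $778,300 × 0.02432 = $18,928.256
Hospital District: $778,300 × 0.0051 = $3,969.33
Total = $41,226.551

$41,226.55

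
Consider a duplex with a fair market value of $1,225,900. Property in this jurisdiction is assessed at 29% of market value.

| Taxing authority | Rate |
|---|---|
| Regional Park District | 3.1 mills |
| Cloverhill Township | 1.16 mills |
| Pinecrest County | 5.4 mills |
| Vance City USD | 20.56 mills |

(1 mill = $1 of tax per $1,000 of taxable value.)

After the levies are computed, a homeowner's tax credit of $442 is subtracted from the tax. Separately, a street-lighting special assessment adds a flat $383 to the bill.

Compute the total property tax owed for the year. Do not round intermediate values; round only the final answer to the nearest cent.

Assessed value = $1,225,900 × 0.29 = $355,511
Regional Park District: $355,511 × 0.0031 = $1,102.0841
Cloverhill Township: $355,511 × 0.00116 = $412.39276
Pinecrest County: $355,511 × 0.0054 = $1,919.7594
Vance City USD: $355,511 × 0.02056 = $7,309.30616
Levies subtotal = $10,743.54242
After credit = $10,743.54242 − $442 = $10,301.54242
Total = $10,301.54242 + $383 = $10,684.54242

$10,684.54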